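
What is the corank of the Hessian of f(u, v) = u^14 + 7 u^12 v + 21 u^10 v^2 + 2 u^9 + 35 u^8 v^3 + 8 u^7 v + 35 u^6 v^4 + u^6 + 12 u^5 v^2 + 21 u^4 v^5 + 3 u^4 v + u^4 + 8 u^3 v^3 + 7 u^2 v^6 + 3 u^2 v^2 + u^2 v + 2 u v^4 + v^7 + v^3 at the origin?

2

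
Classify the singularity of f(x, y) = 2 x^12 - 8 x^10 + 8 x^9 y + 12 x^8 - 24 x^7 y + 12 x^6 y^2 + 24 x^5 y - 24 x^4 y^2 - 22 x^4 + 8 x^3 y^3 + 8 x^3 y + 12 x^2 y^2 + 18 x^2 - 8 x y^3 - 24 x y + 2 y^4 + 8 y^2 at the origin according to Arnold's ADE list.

The Hessian of f at 0 has rank 1. Corank 1: A-series; mu = 3 gives A_3.

A3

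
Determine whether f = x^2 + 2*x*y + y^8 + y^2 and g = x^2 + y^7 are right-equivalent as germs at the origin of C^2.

No.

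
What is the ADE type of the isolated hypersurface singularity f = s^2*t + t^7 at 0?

D_{8}

The Hessian of f at 0 is [[0, 0], [0, 0]] with rank 0, so corank 2. A Groebner basis of the Jacobian ideal J(f) in C{s,t} is {s^2/7 + t^6, s^3, s*t}; counting standard monomials gives mu = 8. Corank 2; j^3 = s^2*t has shape L^2 M (L != M), so D-series; mu = 8 gives D_8.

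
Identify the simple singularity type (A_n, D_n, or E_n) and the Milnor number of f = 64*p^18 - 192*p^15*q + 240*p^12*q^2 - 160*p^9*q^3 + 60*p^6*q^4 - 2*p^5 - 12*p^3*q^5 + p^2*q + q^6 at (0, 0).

Type D7, Milnor number mu = 7.

The Hessian of f at 0 is [[0, 0], [0, 0]] with rank 0, so corank 2. A Groebner basis of the Jacobian ideal J(f) in C{p,q} is {p^2/6 + q^5, p^3, p*q}; counting standard monomials gives mu = 7. Corank 2; j^3 = p^2*q has shape L^2 M (L != M), so D-series; mu = 7 gives D_7.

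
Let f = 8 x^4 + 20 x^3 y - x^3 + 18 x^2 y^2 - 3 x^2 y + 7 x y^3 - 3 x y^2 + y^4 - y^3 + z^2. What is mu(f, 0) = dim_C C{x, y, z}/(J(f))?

7

The Hessian of f at 0 is [[0, 0, 0], [0, 0, 0], [0, 0, 2]] with rank 1, so corank 2. A Groebner basis of the Jacobian ideal J(f) in C{x,y,z} is {3*x^2/4 + 3*x*y/2 + y^4 + y^3/4 + 3*y^2/4, x^3 - 9*x^2/4 - 9*x*y/2 + y^3/4 - 9*y^2/4, x^2*y + 7*x^2/4 + 7*x*y/2 - 5*y^3/12 + 7*y^2/4, -x^2 + x*y^2 - 2*x*y + 2*y^3/3 - y^2, z}; counting standard monomials gives mu = 7. Corank 2; j^3 = -(x + y)^3 is a perfect cube, so E-series; the 4-jet and mu = 7 give E_7.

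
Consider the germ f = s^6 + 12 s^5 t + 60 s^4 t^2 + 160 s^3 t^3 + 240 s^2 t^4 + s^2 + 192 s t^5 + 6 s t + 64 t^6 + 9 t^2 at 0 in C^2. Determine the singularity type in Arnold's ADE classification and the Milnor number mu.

Type A5, Milnor number mu = 5.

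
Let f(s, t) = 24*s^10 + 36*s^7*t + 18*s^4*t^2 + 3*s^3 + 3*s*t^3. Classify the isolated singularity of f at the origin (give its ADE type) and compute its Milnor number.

The Hessian of f at 0 is [[0, 0], [0, 0]] with rank 0, so corank 2. A Groebner basis of the Jacobian ideal J(f) in C{s,t} is {s^3, s*t^2, 3*s^2 + t^3}; counting standard monomials gives mu = 7. Corank 2; j^3 = 3*s^3 is a perfect cube, so E-series; the 4-jet and mu = 7 give E_7.

Type E_7, Milnor number mu = 7.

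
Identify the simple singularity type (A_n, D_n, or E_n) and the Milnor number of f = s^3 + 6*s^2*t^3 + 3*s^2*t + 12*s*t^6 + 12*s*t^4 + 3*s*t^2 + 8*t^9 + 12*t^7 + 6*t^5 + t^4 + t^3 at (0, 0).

Type E_{6}, Milnor number mu = 6.

The Hessian of f at 0 has rank 0. Corank 2; j^3 = (s + t)^3 is a perfect cube, so E-series; the 4-jet and mu = 6 give E_6.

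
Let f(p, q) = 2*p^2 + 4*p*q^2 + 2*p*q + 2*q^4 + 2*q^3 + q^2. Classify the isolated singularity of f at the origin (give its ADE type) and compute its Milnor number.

Type A_{1}, Milnor number mu = 1.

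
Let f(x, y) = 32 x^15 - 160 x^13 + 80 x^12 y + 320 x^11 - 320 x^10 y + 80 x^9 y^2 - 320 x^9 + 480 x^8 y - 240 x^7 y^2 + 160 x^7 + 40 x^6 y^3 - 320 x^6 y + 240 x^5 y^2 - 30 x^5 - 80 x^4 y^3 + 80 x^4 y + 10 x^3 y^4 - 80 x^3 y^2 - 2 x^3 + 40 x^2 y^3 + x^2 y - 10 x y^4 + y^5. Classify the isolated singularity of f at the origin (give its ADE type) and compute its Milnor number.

The Hessian of f at 0 has rank 0. Corank 2; j^3 = -x^2*(2*x - y) has shape L^2 M (L != M), so D-series; mu = 6 gives D_6.

Type D_6, Milnor number mu = 6.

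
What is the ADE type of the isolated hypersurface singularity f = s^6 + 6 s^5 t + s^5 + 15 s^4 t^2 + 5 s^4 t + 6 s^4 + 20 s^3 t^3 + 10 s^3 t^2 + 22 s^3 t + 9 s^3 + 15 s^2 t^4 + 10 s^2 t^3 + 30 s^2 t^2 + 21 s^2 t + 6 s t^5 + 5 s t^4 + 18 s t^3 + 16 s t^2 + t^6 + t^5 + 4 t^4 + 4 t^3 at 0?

D_7

The Hessian of f at 0 has rank 0. Corank 2; j^3 = (s + t)*(3*s + 2*t)^2 has shape L^2 M (L != M), so D-series; mu = 7 gives D_7.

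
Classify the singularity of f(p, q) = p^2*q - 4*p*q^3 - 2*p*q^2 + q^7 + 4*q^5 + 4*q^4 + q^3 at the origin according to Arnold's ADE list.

The Hessian of f at 0 is [[0, 0], [0, 0]] with rank 0, so corank 2. A Groebner basis of the Jacobian ideal J(f) in C{p,q} is {p^2*q^2 - p^2*q + 4*p^2/7 + 5*p*q^2/14 - 23*p*q/28 + q^2/4, p^3 - 3*p^2*q + 8*p^2/7 + 5*p*q^2/7 - 23*p*q/14 + q^2/2, -p*q/2 + q^3 + q^2/2}; counting standard monomials gives mu = 8. Corank 2; j^3 = q*(p - q)^2 has shape L^2 M (L != M), so D-series; mu = 8 gives D_8.

D8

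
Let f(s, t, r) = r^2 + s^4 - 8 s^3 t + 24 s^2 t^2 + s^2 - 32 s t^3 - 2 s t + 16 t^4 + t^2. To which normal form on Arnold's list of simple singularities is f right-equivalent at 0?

The Hessian of f at 0 has rank 2. Corank 1: A-series; mu = 3 gives A_3.

A3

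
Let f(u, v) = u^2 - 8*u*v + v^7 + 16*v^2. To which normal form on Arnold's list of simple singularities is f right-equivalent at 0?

The Hessian of f at 0 has rank 1. Corank 1: A-series; mu = 6 gives A_6.

A6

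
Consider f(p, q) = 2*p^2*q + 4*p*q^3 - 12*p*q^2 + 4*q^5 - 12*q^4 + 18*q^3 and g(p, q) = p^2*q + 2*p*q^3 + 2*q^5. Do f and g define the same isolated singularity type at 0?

Yes.

The Hessian of f at 0 is [[0, 0], [0, 0]] with rank 0, so corank 2. A Groebner basis of the Jacobian ideal J(f) in C{p,q} is {p^3 - 27*p^2/4 + 135*p*q/2 - 567*q^2/4, p^2*q - 3*p^2/2 + 18*p*q - 81*q^2/2, -p^2/4 + p*q^2 + 9*p*q/2 - 45*q^2/4, p*q + q^3 - 3*q^2}; counting standard monomials gives mu = 6. Corank 2; j^3 = 2*q*(p - 3*q)^2 has shape L^2 M (L != M), so D-series; mu = 6 gives D_6. The Hessian of g at 0 is [[0, 0], [0, 0]] with rank 0, so corank 2. A Groebner basis of the Jacobian ideal J(g) in C{p,q} is {p^3, p^2*q, -p^2/4 + p*q^2, p*q + q^3}; counting standard monomials gives mu = 6. Corank 2; j^3 = p^2*q has shape L^2 M (L != M), so D-series; mu = 6 gives D_6. Both have type D_6, hence right-equivalent.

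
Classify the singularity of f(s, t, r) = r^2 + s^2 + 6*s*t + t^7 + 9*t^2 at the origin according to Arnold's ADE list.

A_6

The Hessian of f at 0 is [[2, 6, 0], [6, 18, 0], [0, 0, 2]] with rank 2, so corank 1. A Groebner basis of the Jacobian ideal J(f) in C{s,t,r} is {t^6, s + 3*t, r}; counting standard monomials gives mu = 6. Corank 1: A-series; mu = 6 gives A_6.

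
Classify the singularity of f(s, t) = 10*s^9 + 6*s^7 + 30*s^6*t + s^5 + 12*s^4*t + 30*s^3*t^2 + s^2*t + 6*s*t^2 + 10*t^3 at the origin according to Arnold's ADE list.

The Hessian of f at 0 is [[0, 0], [0, 0]] with rank 0, so corank 2. A Groebner basis of the Jacobian ideal J(f) in C{s,t} is {t^3, s^2 - 6*t^2, s*t + 3*t^2}; counting standard monomials gives mu = 4. Corank 2; j^3 = t*(s^2 + 6*s*t + 10*t^2) splits into three distinct lines over C (the quadratic factor has nonzero discriminant), so D_4.

D_4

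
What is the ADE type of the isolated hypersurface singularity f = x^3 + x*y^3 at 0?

E_{7}

The Hessian of f at 0 is [[0, 0], [0, 0]] with rank 0, so corank 2. A Groebner basis of the Jacobian ideal J(f) in C{x,y} is {x^3, x*y^2, 3*x^2 + y^3}; counting standard monomials gives mu = 7. Corank 2; j^3 = x^3 is a perfect cube, so E-series; the 4-jet and mu = 7 give E_7.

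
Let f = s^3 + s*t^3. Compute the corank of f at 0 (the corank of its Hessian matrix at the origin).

The Hessian at 0 is [[0, 0], [0, 0]] of rank 0; hence corank 2.

2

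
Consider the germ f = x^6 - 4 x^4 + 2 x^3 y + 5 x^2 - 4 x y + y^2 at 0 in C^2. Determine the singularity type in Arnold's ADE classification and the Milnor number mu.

Type A1, Milnor number mu = 1.

The Hessian of f at 0 has rank 2. Corank 0: nondegenerate Morse point, so A_1.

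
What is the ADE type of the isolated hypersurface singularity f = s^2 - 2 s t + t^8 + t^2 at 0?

The Hessian of f at 0 is [[2, -2], [-2, 2]] with rank 1, so corank 1. A Groebner basis of the Jacobian ideal J(f) in C{s,t} is {t^7, s - t}; counting standard monomials gives mu = 7. Corank 1: A-series; mu = 7 gives A_7.

A_7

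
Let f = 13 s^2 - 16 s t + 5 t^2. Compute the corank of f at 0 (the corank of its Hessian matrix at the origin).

0

Hessian at 0 has rank 2.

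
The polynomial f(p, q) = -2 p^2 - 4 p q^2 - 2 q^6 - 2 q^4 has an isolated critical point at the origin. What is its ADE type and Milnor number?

Type A_{5}, Milnor number mu = 5.

The Hessian of f at 0 has rank 1. Corank 1: A-series; mu = 5 gives A_5.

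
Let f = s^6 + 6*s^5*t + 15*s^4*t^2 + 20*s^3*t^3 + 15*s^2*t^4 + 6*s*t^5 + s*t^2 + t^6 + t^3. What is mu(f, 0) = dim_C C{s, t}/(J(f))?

7

The Hessian of f at 0 has rank 0. Corank 2; j^3 = t^2*(s + t) has shape L^2 M (L != M), so D-series; mu = 7 gives D_7.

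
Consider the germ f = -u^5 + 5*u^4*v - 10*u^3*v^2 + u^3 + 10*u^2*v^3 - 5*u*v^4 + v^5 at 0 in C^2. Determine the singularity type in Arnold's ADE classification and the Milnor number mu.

Type E_8, Milnor number mu = 8.

The Hessian of f at 0 has rank 0. Corank 2; j^3 = u^3 is a perfect cube, so E-series; the 5-jet and mu = 8 give E_8.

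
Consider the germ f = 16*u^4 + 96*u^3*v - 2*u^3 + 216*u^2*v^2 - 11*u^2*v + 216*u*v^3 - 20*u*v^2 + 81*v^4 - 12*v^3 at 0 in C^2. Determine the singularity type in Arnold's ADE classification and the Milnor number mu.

Type D_{5}, Milnor number mu = 5.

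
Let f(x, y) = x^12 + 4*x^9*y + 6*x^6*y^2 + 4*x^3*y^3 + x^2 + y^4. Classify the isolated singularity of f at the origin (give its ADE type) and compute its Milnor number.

Type A_{3}, Milnor number mu = 3.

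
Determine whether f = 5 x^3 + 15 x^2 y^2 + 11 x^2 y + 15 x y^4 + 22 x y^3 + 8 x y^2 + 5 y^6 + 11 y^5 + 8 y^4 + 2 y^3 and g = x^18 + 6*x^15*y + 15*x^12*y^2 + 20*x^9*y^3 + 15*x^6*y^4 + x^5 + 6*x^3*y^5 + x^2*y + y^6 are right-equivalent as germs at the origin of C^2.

No.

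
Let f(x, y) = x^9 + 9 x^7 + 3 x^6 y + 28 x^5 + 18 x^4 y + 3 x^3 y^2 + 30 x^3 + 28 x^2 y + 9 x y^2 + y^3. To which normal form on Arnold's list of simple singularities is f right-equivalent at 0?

The Hessian of f at 0 has rank 0. Corank 2; j^3 = (3*x + y)*(10*x^2 + 6*x*y + y^2) splits into three distinct lines over C (the quadratic factor has nonzero discriminant), so D_4.

D_{4}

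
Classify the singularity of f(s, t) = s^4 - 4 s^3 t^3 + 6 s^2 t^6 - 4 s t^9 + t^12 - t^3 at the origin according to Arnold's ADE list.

E6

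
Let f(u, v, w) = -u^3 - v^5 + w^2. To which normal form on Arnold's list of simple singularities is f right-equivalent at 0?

E_8

The Hessian of f at 0 has rank 1. Corank 2; j^3 = -u^3 is a perfect cube, so E-series; the 5-jet and mu = 8 give E_8.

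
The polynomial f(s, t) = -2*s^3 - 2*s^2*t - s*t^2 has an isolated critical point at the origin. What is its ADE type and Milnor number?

Type D4, Milnor number mu = 4.

The Hessian of f at 0 is [[0, 0], [0, 0]] with rank 0, so corank 2. A Groebner basis of the Jacobian ideal J(f) in C{s,t} is {t^3, s^2 + t^2/2, s*t - t^2/2}; counting standard monomials gives mu = 4. Corank 2; j^3 = -s*(2*s^2 + 2*s*t + t^2) splits into three distinct lines over C (the quadratic factor has nonzero discriminant), so D_4.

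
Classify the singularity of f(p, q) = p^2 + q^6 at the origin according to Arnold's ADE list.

The Hessian of f at 0 is [[2, 0], [0, 0]] with rank 1, so corank 1. A Groebner basis of the Jacobian ideal J(f) in C{p,q} is {q^5, p}; counting standard monomials gives mu = 5. Corank 1: A-series; mu = 5 gives A_5.

A5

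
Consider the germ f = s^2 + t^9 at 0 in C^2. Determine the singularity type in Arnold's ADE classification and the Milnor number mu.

The Hessian of f at 0 has rank 1. Corank 1: A-series; mu = 8 gives A_8.

Type A_8, Milnor number mu = 8.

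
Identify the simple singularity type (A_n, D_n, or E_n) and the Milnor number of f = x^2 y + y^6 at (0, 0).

The Hessian of f at 0 has rank 0. Corank 2; j^3 = x^2*y has shape L^2 M (L != M), so D-series; mu = 7 gives D_7.

Type D7, Milnor number mu = 7.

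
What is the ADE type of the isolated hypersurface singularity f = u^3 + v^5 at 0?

The Hessian of f at 0 has rank 0. Corank 2; j^3 = u^3 is a perfect cube, so E-series; the 5-jet and mu = 8 give E_8.

E8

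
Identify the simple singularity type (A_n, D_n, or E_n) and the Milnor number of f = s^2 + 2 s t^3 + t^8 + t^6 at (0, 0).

Type A_{7}, Milnor number mu = 7.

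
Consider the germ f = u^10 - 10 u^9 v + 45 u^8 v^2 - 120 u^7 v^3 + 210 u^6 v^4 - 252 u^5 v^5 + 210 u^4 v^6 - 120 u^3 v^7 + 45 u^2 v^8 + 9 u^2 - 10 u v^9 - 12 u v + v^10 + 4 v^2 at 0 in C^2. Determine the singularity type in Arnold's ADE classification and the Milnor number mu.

The Hessian of f at 0 is [[18, -12], [-12, 8]] with rank 1, so corank 1. A Groebner basis of the Jacobian ideal J(f) in C{u,v} is {v^9, u - 2*v/3}; counting standard monomials gives mu = 9. Corank 1: A-series; mu = 9 gives A_9.

Type A9, Milnor number mu = 9.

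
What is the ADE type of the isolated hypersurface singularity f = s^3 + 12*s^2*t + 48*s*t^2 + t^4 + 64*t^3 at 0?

The Hessian of f at 0 is [[0, 0], [0, 0]] with rank 0, so corank 2. A Groebner basis of the Jacobian ideal J(f) in C{s,t} is {t^3, s^2 + 8*s*t + 16*t^2}; counting standard monomials gives mu = 6. Corank 2; j^3 = (s + 4*t)^3 is a perfect cube, so E-series; the 4-jet and mu = 6 give E_6.

E_{6}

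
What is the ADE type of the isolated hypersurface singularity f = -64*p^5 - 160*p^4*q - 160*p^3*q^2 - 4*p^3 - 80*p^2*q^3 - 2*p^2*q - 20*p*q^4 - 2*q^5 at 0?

D6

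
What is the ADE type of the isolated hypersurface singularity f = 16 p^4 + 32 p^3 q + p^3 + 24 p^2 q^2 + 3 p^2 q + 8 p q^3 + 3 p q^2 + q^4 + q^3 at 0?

E6

The Hessian of f at 0 has rank 0. Corank 2; j^3 = (p + q)^3 is a perfect cube, so E-series; the 4-jet and mu = 6 give E_6.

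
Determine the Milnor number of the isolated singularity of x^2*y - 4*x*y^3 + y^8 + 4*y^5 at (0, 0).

9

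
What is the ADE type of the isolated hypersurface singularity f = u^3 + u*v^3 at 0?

E_{7}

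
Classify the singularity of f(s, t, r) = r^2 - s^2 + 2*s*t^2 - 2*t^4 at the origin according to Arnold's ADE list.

A3

The Hessian of f at 0 has rank 2. Corank 1: A-series; mu = 3 gives A_3.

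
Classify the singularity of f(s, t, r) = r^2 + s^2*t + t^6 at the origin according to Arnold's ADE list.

D_7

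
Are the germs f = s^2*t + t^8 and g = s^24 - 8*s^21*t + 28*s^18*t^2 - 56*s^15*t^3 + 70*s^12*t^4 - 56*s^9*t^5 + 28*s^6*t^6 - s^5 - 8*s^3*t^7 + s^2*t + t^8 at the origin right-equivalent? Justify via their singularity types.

The Hessian of f at 0 is [[0, 0], [0, 0]] with rank 0, so corank 2. A Groebner basis of the Jacobian ideal J(f) in C{s,t} is {s^2/8 + t^7, s^3, s*t}; counting standard monomials gives mu = 9. Corank 2; j^3 = s^2*t has shape L^2 M (L != M), so D-series; mu = 9 gives D_9. The Hessian of g at 0 is [[0, 0], [0, 0]] with rank 0, so corank 2. A Groebner basis of the Jacobian ideal J(g) in C{s,t} is {s^2/8 + t^7, s^3, s*t}; counting standard monomials gives mu = 9. Corank 2; j^3 = s^2*t has shape L^2 M (L != M), so D-series; mu = 9 gives D_9. Both have type D_9, hence right-equivalent.

Yes.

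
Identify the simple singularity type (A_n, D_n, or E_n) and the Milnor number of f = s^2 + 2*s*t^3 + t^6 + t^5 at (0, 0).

Type A4, Milnor number mu = 4.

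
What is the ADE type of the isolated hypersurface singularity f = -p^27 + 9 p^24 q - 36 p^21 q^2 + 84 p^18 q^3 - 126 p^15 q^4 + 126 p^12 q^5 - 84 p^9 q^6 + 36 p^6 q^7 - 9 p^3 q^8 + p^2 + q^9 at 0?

A8

The Hessian of f at 0 is [[2, 0], [0, 0]] with rank 1, so corank 1. A Groebner basis of the Jacobian ideal J(f) in C{p,q} is {q^8, p}; counting standard monomials gives mu = 8. Corank 1: A-series; mu = 8 gives A_8.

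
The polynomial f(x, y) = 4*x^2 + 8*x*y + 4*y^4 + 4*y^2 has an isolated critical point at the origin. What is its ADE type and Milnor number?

Type A_3, Milnor number mu = 3.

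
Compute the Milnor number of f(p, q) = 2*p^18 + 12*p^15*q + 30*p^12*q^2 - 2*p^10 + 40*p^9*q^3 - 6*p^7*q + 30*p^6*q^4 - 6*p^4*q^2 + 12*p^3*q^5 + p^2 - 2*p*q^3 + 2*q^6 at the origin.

5

The Hessian of f at 0 has rank 1. Corank 1: A-series; mu = 5 gives A_5.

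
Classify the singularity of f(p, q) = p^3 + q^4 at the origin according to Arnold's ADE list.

E6

The Hessian of f at 0 is [[0, 0], [0, 0]] with rank 0, so corank 2. A Groebner basis of the Jacobian ideal J(f) in C{p,q} is {q^3, p^2}; counting standard monomials gives mu = 6. Corank 2; j^3 = p^3 is a perfect cube, so E-series; the 4-jet and mu = 6 give E_6.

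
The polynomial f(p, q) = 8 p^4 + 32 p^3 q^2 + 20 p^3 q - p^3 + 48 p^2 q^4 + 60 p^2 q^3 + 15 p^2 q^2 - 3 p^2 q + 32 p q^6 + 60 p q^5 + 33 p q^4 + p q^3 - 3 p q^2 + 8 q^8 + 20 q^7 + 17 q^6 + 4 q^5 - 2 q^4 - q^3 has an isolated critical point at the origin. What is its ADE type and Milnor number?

Type E7, Milnor number mu = 7.

The Hessian of f at 0 is [[0, 0], [0, 0]] with rank 0, so corank 2. A Groebner basis of the Jacobian ideal J(f) in C{p,q} is {-3*p^2/7 - 6*p*q/7 + q^4 - q^3/7 - 3*q^2/7, p^3 + 18*p^2/7 + 36*p*q/7 + 13*q^3/7 + 18*q^2/7, p^2*q - 13*p^2/7 - 26*p*q/7 - 34*q^3/21 - 13*q^2/7, p^2 + p*q^2 + 2*p*q + 4*q^3/3 + q^2}; counting standard monomials gives mu = 7. Corank 2; j^3 = -(p + q)^3 is a perfect cube, so E-series; the 4-jet and mu = 7 give E_7.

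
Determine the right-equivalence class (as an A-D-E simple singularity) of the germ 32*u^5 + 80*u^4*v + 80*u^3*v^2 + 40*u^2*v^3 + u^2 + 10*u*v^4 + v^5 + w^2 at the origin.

A_{4}

The Hessian of f at 0 has rank 2. Corank 1: A-series; mu = 4 gives A_4.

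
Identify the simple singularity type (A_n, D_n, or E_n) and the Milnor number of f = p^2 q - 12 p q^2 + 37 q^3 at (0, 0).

The Hessian of f at 0 has rank 0. Corank 2; j^3 = q*(p^2 - 12*p*q + 37*q^2) splits into three distinct lines over C (the quadratic factor has nonzero discriminant), so D_4.

Type D4, Milnor number mu = 4.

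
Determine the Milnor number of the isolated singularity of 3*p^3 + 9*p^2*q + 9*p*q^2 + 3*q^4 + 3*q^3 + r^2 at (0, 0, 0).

6

The Hessian of f at 0 has rank 1. Corank 2; j^3 = 3*(p + q)^3 is a perfect cube, so E-series; the 4-jet and mu = 6 give E_6.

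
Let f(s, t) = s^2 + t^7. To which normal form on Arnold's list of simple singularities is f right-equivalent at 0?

A6

The Hessian of f at 0 has rank 1. Corank 1: A-series; mu = 6 gives A_6.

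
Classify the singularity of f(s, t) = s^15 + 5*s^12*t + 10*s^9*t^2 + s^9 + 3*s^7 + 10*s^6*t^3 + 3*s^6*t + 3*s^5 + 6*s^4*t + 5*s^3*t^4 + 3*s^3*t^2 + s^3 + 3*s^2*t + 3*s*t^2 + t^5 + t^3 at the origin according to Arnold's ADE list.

E_{8}

The Hessian of f at 0 is [[0, 0], [0, 0]] with rank 0, so corank 2. A Groebner basis of the Jacobian ideal J(f) in C{s,t} is {-s^2/2 + s*t^3 - s*t - t^2/2, t^4, s^3 - 3*s*t^2 - 2*t^3, s^2*t + 2*s*t^2 + t^3}; counting standard monomials gives mu = 8. Corank 2; j^3 = (s + t)^3 is a perfect cube, so E-series; the 5-jet and mu = 8 give E_8.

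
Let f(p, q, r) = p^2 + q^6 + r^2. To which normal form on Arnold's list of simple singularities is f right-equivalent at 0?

A_5

The Hessian of f at 0 is [[2, 0, 0], [0, 0, 0], [0, 0, 2]] with rank 2, so corank 1. A Groebner basis of the Jacobian ideal J(f) in C{p,q,r} is {q^5, p, r}; counting standard monomials gives mu = 5. Corank 1: A-series; mu = 5 gives A_5.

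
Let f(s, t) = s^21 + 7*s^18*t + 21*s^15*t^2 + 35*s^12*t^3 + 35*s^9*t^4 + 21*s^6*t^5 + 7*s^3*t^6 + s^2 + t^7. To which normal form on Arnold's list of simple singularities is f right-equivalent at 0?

A_6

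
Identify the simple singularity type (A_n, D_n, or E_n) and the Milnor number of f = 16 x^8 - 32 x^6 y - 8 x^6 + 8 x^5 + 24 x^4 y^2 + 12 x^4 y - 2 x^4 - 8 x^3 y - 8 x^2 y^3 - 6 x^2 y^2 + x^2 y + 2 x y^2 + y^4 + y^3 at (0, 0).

Type D_5, Milnor number mu = 5.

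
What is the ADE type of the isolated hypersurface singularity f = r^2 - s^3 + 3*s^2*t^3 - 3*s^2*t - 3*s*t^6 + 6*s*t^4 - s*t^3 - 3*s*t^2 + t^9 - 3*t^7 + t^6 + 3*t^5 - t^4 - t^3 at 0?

E7

The Hessian of f at 0 has rank 1. Corank 2; j^3 = -(s + t)^3 is a perfect cube, so E-series; the 4-jet and mu = 7 give E_7.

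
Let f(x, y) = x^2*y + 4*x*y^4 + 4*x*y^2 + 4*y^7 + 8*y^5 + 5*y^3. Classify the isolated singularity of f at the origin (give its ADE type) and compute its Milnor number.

Type D_{4}, Milnor number mu = 4.

The Hessian of f at 0 is [[0, 0], [0, 0]] with rank 0, so corank 2. A Groebner basis of the Jacobian ideal J(f) in C{x,y} is {y^3, x^2 - y^2, x*y + 2*y^2}; counting standard monomials gives mu = 4. Corank 2; j^3 = y*(x^2 + 4*x*y + 5*y^2) splits into three distinct lines over C (the quadratic factor has nonzero discriminant), so D_4.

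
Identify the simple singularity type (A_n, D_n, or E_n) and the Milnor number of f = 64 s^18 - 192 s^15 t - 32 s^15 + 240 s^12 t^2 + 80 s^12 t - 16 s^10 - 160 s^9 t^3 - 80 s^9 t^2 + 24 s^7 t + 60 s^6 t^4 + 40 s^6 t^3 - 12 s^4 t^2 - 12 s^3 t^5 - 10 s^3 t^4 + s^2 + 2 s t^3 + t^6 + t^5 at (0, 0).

The Hessian of f at 0 is [[2, 0], [0, 0]] with rank 1, so corank 1. A Groebner basis of the Jacobian ideal J(f) in C{s,t} is {s + t^3, s^2, s*t}; counting standard monomials gives mu = 4. Corank 1: A-series; mu = 4 gives A_4.

Type A4, Milnor number mu = 4.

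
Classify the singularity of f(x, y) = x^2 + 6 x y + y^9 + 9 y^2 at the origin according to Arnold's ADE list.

The Hessian of f at 0 has rank 1. Corank 1: A-series; mu = 8 gives A_8.

A_8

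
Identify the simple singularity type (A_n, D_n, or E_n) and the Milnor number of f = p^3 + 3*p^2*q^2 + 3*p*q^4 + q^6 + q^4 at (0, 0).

Type E_6, Milnor number mu = 6.

The Hessian of f at 0 has rank 0. Corank 2; j^3 = p^3 is a perfect cube, so E-series; the 4-jet and mu = 6 give E_6.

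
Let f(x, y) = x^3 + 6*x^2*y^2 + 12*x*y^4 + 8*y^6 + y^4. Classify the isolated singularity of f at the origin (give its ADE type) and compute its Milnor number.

Type E_6, Milnor number mu = 6.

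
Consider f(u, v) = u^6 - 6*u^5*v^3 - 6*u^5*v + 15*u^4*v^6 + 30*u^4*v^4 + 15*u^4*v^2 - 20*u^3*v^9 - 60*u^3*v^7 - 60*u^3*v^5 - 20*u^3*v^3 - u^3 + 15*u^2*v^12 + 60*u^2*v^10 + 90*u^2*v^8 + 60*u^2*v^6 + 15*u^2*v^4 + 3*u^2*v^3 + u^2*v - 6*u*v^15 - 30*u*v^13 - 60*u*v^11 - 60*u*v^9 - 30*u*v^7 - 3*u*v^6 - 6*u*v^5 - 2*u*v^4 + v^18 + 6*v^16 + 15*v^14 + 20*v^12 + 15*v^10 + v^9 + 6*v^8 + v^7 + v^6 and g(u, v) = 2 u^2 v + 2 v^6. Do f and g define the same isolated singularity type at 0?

Yes.

The Hessian of f at 0 has rank 0. Corank 2; j^3 = -u^2*(u - v) has shape L^2 M (L != M), so D-series; mu = 7 gives D_7. The Hessian of g at 0 has rank 0. Corank 2; j^3 = 2*u^2*v has shape L^2 M (L != M), so D-series; mu = 7 gives D_7. Both have type D_7, hence right-equivalent.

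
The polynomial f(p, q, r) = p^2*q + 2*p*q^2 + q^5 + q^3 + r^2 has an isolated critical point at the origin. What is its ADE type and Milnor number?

Type D_6, Milnor number mu = 6.

The Hessian of f at 0 has rank 1. Corank 2; j^3 = q*(p + q)^2 has shape L^2 M (L != M), so D-series; mu = 6 gives D_6.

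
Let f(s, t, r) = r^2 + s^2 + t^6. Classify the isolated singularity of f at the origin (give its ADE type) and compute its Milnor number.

Type A_5, Milnor number mu = 5.

The Hessian of f at 0 has rank 2. Corank 1: A-series; mu = 5 gives A_5.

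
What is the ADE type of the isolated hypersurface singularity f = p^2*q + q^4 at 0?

The Hessian of f at 0 has rank 0. Corank 2; j^3 = p^2*q has shape L^2 M (L != M), so D-series; mu = 5 gives D_5.

D5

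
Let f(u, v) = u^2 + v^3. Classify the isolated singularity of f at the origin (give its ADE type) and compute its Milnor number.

Type A_2, Milnor number mu = 2.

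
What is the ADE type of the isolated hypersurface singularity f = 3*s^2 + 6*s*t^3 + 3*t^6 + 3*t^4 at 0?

The Hessian of f at 0 has rank 1. Corank 1: A-series; mu = 3 gives A_3.

A_3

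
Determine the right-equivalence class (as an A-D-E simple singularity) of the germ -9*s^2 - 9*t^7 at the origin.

A_{6}

The Hessian of f at 0 has rank 1. Corank 1: A-series; mu = 6 gives A_6.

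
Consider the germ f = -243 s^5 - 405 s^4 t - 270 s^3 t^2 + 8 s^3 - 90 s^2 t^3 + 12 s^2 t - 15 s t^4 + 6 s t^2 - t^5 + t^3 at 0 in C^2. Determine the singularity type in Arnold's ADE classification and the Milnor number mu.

Type E_{8}, Milnor number mu = 8.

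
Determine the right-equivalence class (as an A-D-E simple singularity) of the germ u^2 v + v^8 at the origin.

D9

The Hessian of f at 0 has rank 0. Corank 2; j^3 = u^2*v has shape L^2 M (L != M), so D-series; mu = 9 gives D_9.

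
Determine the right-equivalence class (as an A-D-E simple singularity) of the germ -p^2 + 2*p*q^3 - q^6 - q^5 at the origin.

A_{4}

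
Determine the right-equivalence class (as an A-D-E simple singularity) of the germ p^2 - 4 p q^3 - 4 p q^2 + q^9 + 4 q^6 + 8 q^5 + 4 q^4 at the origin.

A_8

The Hessian of f at 0 is [[2, 0], [0, 0]] with rank 1, so corank 1. A Groebner basis of the Jacobian ideal J(f) in C{p,q} is {p^2*q^2 - 2*p^2*q + 3*p^2 - 8*p*q^2 + 2*p*q - 2*p + 4*q^2, p^3 - 6*p^2*q + 10*p^2 - 28*p*q^2 + 8*p*q - 8*p + 16*q^2, -p/2 + q^3 + q^2}; counting standard monomials gives mu = 8. Corank 1: A-series; mu = 8 gives A_8.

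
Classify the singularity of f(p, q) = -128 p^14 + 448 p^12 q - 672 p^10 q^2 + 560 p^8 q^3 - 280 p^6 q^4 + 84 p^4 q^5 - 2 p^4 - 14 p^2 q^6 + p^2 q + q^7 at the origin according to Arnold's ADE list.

D_8

The Hessian of f at 0 is [[0, 0], [0, 0]] with rank 0, so corank 2. A Groebner basis of the Jacobian ideal J(f) in C{p,q} is {p^2/7 + q^6, p^3, p*q}; counting standard monomials gives mu = 8. Corank 2; j^3 = p^2*q has shape L^2 M (L != M), so D-series; mu = 8 gives D_8.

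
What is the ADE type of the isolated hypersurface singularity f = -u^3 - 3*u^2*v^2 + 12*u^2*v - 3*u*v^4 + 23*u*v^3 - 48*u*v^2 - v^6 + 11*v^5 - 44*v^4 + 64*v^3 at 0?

E_7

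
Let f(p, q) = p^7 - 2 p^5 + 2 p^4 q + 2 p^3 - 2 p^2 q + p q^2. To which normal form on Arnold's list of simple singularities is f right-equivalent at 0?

D_{4}

The Hessian of f at 0 has rank 0. Corank 2; j^3 = p*(2*p^2 - 2*p*q + q^2) splits into three distinct lines over C (the quadratic factor has nonzero discriminant), so D_4.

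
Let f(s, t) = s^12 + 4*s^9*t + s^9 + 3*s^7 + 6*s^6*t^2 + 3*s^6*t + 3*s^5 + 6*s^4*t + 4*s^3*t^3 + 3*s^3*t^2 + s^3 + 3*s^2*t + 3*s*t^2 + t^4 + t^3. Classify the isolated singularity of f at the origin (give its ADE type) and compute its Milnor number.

The Hessian of f at 0 has rank 0. Corank 2; j^3 = (s + t)^3 is a perfect cube, so E-series; the 4-jet and mu = 6 give E_6.

Type E_6, Milnor number mu = 6.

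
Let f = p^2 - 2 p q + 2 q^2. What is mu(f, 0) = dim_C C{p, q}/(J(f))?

1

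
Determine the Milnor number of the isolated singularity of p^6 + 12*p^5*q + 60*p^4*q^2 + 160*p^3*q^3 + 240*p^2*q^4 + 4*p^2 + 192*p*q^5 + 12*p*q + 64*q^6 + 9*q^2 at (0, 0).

The Hessian of f at 0 has rank 1. Corank 1: A-series; mu = 5 gives A_5.

5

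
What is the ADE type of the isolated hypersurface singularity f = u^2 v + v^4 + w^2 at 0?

The Hessian of f at 0 is [[0, 0, 0], [0, 0, 0], [0, 0, 2]] with rank 1, so corank 2. A Groebner basis of the Jacobian ideal J(f) in C{u,v,w} is {u^3, u^2/4 + v^3, u*v, w}; counting standard monomials gives mu = 5. Corank 2; j^3 = u^2*v has shape L^2 M (L != M), so D-series; mu = 5 gives D_5.

D_{5}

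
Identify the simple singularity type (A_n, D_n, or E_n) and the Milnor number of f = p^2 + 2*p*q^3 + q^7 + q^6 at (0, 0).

The Hessian of f at 0 has rank 1. Corank 1: A-series; mu = 6 gives A_6.

Type A_6, Milnor number mu = 6.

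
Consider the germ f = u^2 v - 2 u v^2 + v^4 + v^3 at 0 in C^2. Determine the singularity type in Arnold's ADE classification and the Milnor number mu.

The Hessian of f at 0 is [[0, 0], [0, 0]] with rank 0, so corank 2. A Groebner basis of the Jacobian ideal J(f) in C{u,v} is {u^3 + u^2/4 - v^2/4, u^2/4 + v^3 - v^2/4, u*v - v^2}; counting standard monomials gives mu = 5. Corank 2; j^3 = v*(u - v)^2 has shape L^2 M (L != M), so D-series; mu = 5 gives D_5.

Type D_5, Milnor number mu = 5.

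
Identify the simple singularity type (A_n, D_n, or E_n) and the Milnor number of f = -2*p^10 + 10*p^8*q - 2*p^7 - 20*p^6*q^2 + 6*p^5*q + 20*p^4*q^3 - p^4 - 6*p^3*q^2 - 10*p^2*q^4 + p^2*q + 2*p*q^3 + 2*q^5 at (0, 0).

The Hessian of f at 0 has rank 0. Corank 2; j^3 = p^2*q has shape L^2 M (L != M), so D-series; mu = 6 gives D_6.

Type D_6, Milnor number mu = 6.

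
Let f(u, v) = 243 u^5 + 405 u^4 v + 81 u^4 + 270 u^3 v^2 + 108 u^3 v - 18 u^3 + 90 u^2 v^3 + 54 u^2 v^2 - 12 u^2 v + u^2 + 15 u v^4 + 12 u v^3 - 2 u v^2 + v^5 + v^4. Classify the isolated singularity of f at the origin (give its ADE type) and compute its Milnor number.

Type A4, Milnor number mu = 4.

The Hessian of f at 0 has rank 1. Corank 1: A-series; mu = 4 gives A_4.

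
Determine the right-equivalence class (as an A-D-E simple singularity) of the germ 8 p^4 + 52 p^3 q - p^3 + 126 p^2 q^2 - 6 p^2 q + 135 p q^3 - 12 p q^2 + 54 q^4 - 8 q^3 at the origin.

The Hessian of f at 0 is [[0, 0], [0, 0]] with rank 0, so corank 2. A Groebner basis of the Jacobian ideal J(f) in C{p,q} is {3*p^2/4 + 3*p*q + q^4 + q^3/4 + 3*q^2, p^3 - 21*p^2/2 - 42*p*q + 9*q^3/2 - 42*q^2, p^2*q + 15*p^2/4 + 15*p*q - 11*q^3/4 + 15*q^2, -p^2 + p*q^2 - 4*p*q + 5*q^3/3 - 4*q^2}; counting standard monomials gives mu = 7. Corank 2; j^3 = -(p + 2*q)^3 is a perfect cube, so E-series; the 4-jet and mu = 7 give E_7.

E_7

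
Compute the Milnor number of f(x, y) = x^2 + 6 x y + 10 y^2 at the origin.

The Hessian of f at 0 has rank 2. Corank 0: nondegenerate Morse point, so A_1.

1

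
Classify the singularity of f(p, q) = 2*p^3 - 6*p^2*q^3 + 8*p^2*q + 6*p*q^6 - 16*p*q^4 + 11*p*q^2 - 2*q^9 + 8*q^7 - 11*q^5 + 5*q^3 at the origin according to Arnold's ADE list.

D4

The Hessian of f at 0 is [[0, 0], [0, 0]] with rank 0, so corank 2. A Groebner basis of the Jacobian ideal J(f) in C{p,q} is {q^3, p^2 + q^2/2, p*q + q^2/2}; counting standard monomials gives mu = 4. Corank 2; j^3 = (p + q)*(2*p^2 + 6*p*q + 5*q^2) splits into three distinct lines over C (the quadratic factor has nonzero discriminant), so D_4.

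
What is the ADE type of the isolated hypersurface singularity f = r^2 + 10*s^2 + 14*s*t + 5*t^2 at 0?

A_{1}

The Hessian of f at 0 is [[20, 14, 0], [14, 10, 0], [0, 0, 2]] with rank 3, so corank 0. A Groebner basis of the Jacobian ideal J(f) in C{s,t,r} is {s, t, r}; counting standard monomials gives mu = 1. Corank 0: nondegenerate Morse point, so A_1.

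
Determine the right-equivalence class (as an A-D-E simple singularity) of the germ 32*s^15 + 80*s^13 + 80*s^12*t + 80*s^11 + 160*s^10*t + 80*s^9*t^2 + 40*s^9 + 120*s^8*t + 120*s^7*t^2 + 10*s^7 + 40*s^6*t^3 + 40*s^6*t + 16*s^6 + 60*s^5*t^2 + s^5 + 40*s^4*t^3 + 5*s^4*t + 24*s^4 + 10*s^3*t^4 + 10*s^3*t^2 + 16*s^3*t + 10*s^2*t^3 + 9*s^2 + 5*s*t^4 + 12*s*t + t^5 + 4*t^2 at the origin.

A_4

The Hessian of f at 0 has rank 1. Corank 1: A-series; mu = 4 gives A_4.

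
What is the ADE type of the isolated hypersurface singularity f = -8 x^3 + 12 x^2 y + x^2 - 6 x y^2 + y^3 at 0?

A_{2}

The Hessian of f at 0 has rank 1. Corank 1: A-series; mu = 2 gives A_2.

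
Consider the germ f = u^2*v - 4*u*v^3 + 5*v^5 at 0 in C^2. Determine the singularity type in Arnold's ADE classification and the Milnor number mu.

Type D_{6}, Milnor number mu = 6.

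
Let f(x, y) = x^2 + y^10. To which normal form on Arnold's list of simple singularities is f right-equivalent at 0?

The Hessian of f at 0 has rank 1. Corank 1: A-series; mu = 9 gives A_9.

A9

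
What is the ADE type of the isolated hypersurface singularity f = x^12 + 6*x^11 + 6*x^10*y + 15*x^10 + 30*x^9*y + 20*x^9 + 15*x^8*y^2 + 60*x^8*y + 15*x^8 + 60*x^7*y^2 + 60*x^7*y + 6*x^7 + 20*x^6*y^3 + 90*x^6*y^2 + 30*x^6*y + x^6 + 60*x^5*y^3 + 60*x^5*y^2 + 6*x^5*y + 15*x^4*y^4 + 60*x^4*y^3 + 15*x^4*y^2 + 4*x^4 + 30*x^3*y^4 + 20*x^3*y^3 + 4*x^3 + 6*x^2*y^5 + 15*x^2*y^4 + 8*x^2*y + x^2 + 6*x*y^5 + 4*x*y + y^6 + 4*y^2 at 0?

The Hessian of f at 0 has rank 1. Corank 1: A-series; mu = 5 gives A_5.

A5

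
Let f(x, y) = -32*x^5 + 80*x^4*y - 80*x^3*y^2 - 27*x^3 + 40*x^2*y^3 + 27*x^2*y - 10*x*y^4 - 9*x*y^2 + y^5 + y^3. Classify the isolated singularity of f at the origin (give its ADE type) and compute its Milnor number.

Type E_{8}, Milnor number mu = 8.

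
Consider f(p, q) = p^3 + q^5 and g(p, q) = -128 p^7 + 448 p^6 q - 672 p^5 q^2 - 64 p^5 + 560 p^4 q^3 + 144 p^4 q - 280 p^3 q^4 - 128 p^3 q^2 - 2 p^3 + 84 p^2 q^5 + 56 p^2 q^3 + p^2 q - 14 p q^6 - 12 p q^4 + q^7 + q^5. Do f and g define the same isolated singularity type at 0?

No.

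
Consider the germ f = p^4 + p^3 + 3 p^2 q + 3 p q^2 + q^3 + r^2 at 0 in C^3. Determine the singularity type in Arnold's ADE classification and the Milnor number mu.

Type E_6, Milnor number mu = 6.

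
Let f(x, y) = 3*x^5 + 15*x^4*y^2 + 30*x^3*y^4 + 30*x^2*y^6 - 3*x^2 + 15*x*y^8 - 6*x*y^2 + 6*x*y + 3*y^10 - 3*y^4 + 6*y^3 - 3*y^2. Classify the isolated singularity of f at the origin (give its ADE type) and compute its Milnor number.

Type A4, Milnor number mu = 4.

The Hessian of f at 0 has rank 1. Corank 1: A-series; mu = 4 gives A_4.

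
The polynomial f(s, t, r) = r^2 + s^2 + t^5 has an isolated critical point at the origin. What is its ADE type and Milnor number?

The Hessian of f at 0 has rank 2. Corank 1: A-series; mu = 4 gives A_4.

Type A_{4}, Milnor number mu = 4.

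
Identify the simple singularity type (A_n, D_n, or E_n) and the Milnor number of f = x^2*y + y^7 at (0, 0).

The Hessian of f at 0 is [[0, 0], [0, 0]] with rank 0, so corank 2. A Groebner basis of the Jacobian ideal J(f) in C{x,y} is {x^2/7 + y^6, x^3, x*y}; counting standard monomials gives mu = 8. Corank 2; j^3 = x^2*y has shape L^2 M (L != M), so D-series; mu = 8 gives D_8.

Type D_8, Milnor number mu = 8.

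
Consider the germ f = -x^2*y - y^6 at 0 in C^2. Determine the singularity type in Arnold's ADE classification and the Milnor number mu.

Type D7, Milnor number mu = 7.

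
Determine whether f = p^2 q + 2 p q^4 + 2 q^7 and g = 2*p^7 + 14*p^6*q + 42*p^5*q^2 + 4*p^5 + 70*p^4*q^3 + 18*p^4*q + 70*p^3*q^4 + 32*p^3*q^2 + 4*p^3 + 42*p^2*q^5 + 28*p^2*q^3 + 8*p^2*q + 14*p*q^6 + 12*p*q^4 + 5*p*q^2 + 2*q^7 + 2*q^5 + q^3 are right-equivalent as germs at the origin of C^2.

Yes.

The Hessian of f at 0 is [[0, 0], [0, 0]] with rank 0, so corank 2. A Groebner basis of the Jacobian ideal J(f) in C{p,q} is {-p^2/6 + p*q^3, p*q + q^4, p^3, p^2*q}; counting standard monomials gives mu = 8. Corank 2; j^3 = p^2*q has shape L^2 M (L != M), so D-series; mu = 8 gives D_8. The Hessian of g at 0 is [[0, 0], [0, 0]] with rank 0, so corank 2. A Groebner basis of the Jacobian ideal J(g) in C{p,q} is {-88*p^2/3 + p*q^3 - 112*p*q/3 - 34*q^2/3, 160*p^2/3 + 208*p*q/3 + q^4 + 64*q^2/3, p^3 - 3*p*q^2/4 - q^3/4, p^2*q + p*q^2 + q^3/4}; counting standard monomials gives mu = 8. Corank 2; j^3 = (p + q)*(2*p + q)^2 has shape L^2 M (L != M), so D-series; mu = 8 gives D_8. Both have type D_8, hence right-equivalent.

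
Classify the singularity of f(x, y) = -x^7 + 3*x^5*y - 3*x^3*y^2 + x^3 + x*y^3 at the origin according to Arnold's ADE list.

The Hessian of f at 0 has rank 0. Corank 2; j^3 = x^3 is a perfect cube, so E-series; the 4-jet and mu = 7 give E_7.

E7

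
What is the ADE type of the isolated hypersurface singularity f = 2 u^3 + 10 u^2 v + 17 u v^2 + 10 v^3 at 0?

The Hessian of f at 0 has rank 0. Corank 2; j^3 = (u + 2*v)*(2*u^2 + 6*u*v + 5*v^2) splits into three distinct lines over C (the quadratic factor has nonzero discriminant), so D_4.

D4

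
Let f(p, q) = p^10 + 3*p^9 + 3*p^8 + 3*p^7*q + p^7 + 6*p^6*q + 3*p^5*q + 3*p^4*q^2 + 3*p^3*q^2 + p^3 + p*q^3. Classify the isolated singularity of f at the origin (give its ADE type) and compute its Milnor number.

Type E_7, Milnor number mu = 7.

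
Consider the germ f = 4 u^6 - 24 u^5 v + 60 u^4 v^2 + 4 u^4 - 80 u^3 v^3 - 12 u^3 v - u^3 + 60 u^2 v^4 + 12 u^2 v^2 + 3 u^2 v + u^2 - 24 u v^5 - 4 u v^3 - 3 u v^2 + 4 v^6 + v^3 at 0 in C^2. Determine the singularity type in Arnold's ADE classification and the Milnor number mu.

The Hessian of f at 0 has rank 1. Corank 1: A-series; mu = 2 gives A_2.

Type A2, Milnor number mu = 2.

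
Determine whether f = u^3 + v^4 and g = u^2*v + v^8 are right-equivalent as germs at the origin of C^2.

No.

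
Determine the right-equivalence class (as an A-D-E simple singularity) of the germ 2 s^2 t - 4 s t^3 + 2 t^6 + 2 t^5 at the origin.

The Hessian of f at 0 has rank 0. Corank 2; j^3 = 2*s^2*t has shape L^2 M (L != M), so D-series; mu = 7 gives D_7.

D_7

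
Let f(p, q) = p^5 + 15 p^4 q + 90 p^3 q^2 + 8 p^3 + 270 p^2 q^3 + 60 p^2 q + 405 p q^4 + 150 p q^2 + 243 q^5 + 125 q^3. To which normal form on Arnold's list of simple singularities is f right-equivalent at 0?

E_8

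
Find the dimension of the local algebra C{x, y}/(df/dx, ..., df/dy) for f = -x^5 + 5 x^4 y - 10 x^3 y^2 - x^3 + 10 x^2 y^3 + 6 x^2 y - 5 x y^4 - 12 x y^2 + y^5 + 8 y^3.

8

The Hessian of f at 0 has rank 0. Corank 2; j^3 = -(x - 2*y)^3 is a perfect cube, so E-series; the 5-jet and mu = 8 give E_8.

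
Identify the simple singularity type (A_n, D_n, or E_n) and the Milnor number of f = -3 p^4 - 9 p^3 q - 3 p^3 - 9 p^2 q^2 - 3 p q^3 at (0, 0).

Type E7, Milnor number mu = 7.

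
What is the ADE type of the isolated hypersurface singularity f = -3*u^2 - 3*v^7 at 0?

A_6

The Hessian of f at 0 has rank 1. Corank 1: A-series; mu = 6 gives A_6.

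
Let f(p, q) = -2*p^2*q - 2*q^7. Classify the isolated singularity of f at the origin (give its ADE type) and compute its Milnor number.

Type D_{8}, Milnor number mu = 8.

The Hessian of f at 0 has rank 0. Corank 2; j^3 = -2*p^2*q has shape L^2 M (L != M), so D-series; mu = 8 gives D_8.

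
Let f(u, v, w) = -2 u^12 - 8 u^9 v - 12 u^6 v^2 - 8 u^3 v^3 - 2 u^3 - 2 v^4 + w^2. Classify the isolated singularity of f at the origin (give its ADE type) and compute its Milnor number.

Type E6, Milnor number mu = 6.

The Hessian of f at 0 has rank 1. Corank 2; j^3 = -2*u^3 is a perfect cube, so E-series; the 4-jet and mu = 6 give E_6.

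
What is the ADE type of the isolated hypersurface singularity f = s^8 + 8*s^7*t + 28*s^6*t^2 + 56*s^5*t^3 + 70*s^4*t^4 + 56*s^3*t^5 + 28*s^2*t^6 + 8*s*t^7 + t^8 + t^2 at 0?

A7

The Hessian of f at 0 has rank 1. Corank 1: A-series; mu = 7 gives A_7.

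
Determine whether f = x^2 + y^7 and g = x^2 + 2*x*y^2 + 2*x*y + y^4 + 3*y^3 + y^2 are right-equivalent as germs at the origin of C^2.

The Hessian of f at 0 has rank 1. Corank 1: A-series; mu = 6 gives A_6. The Hessian of g at 0 has rank 1. Corank 1: A-series; mu = 2 gives A_2. f is A_6 but g is A_2, hence not right-equivalent.

No.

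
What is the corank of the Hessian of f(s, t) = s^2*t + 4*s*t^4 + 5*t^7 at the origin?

2

The Hessian at 0 is [[0, 0], [0, 0]] of rank 0; hence corank 2.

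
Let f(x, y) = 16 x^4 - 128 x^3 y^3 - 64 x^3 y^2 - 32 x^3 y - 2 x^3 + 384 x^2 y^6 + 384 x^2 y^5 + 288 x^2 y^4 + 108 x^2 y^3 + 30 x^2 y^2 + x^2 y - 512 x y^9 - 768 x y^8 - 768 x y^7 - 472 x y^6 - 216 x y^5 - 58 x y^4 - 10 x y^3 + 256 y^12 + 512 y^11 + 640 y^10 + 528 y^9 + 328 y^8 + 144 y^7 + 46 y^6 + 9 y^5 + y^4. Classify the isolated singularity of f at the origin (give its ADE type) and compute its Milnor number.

Type D_5, Milnor number mu = 5.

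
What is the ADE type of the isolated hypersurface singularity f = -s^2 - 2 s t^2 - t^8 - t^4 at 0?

The Hessian of f at 0 has rank 1. Corank 1: A-series; mu = 7 gives A_7.

A_{7}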